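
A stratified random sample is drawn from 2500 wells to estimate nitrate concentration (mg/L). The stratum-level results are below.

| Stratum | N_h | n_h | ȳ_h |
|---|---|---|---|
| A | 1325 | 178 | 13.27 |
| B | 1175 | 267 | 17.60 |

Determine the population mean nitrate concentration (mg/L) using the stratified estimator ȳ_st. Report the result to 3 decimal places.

N = Σ N_h = 2500. Stratum weights W_h = N_h/N.
ȳ_st = (1325·13.27 + 1175·17.60) / 2500 = 15.30510

ȳ_st ≈ 15.305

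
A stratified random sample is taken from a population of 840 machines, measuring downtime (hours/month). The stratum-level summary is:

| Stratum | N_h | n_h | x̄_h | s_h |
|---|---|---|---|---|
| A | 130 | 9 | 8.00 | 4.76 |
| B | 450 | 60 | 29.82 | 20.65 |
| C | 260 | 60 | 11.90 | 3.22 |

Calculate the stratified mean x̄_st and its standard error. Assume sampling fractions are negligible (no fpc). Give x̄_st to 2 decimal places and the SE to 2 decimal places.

x̄_st = Σ W_h x̄_h = (130·8.00 + 450·29.82 + 260·11.90)/840 = 20.89643
V̂(x̄_st) = Σ W_h² s_h²/n_h, with W_h = N_h/N and N = 840:
  stratum A: (130/840)²·4.76²/9 = 0.0602975
  stratum B: (450/840)²·20.65²/60 = 2.03965
  stratum C: (260/840)²·3.22²/60 = 0.0165557
V̂(x̄_st) = 2.1165
SE(x̄_st) = √2.1165 = 1.45482

x̄_st ≈ 20.90, SE ≈ 1.45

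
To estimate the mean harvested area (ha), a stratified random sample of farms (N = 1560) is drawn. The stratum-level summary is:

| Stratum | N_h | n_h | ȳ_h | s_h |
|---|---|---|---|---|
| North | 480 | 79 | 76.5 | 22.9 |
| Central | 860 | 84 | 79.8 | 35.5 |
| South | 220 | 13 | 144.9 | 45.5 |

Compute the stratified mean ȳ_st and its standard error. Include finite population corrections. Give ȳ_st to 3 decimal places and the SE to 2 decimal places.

ȳ_st = Σ W_h ȳ_h = (480·76.5 + 860·79.8 + 220·144.9)/1560 = 87.96538
V̂(ȳ_st) = Σ W_h² (1 − n_h/N_h) s_h²/n_h, with W_h = N_h/N and N = 1560:
  stratum North: (480/1560)²·(1 − 79/480)·22.9²/79 = 0.525025
  stratum Central: (860/1560)²·(1 − 84/860)·35.5²/84 = 4.11423
  stratum South: (220/1560)²·(1 − 13/220)·45.5²/13 = 2.98005
V̂(ȳ_st) = 7.6193
SE(ȳ_st) = √7.6193 = 2.76031

ȳ_st ≈ 87.965, SE ≈ 2.76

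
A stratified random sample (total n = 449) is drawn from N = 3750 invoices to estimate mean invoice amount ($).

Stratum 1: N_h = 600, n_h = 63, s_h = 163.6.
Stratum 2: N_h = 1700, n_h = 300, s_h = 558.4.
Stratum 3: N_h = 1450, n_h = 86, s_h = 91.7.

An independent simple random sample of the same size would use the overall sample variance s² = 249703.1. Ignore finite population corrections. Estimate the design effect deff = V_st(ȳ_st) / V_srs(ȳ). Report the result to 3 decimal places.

deff ≈ 0.430

V̂(ȳ_st) = Σ W_h² s_h²/n_h, with W_h = N_h/N and N = 3750:
  stratum 1: (600/3750)²·163.6²/63 = 10.8759
  stratum 2: (1700/3750)²·558.4²/300 = 213.602
  stratum 3: (1450/3750)²·91.7²/86 = 14.6189
V_st = 239.097
V_srs = s²/n = 249703.1/449 = 556.132
deff = V_st / V_srs = 239.097/556.132 = 0.4299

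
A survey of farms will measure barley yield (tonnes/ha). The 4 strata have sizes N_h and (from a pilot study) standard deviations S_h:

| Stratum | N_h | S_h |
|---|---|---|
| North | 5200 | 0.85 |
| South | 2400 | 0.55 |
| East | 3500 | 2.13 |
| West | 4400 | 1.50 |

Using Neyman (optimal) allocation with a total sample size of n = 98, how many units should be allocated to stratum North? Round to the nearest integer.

22

Neyman allocation: n_h = n · N_h S_h / Σ N_i S_i, with n = 98.
  stratum North: N_h·S_h = 5200·0.85 = 4420.00
  stratum South: N_h·S_h = 2400·0.55 = 1320.00
  stratum East: N_h·S_h = 3500·2.13 = 7455.00
  stratum West: N_h·S_h = 4400·1.50 = 6600.00
Σ N_h S_h = 19795.00
n for stratum North = 98·4420.00/19795.00 = 21.882 → 22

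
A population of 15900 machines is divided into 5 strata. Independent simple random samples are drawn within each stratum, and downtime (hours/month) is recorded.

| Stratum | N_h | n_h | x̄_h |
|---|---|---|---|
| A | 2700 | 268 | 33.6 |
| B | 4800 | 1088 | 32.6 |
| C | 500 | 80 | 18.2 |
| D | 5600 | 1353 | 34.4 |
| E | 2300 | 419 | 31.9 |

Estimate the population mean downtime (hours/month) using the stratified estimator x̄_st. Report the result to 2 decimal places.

N = Σ N_h = 15900. Stratum weights W_h = N_h/N.
x̄_st = (2700·33.6 + 4800·32.6 + 500·18.2 + 5600·34.4 + 2300·31.9) / 15900 = 32.8497

x̄_st ≈ 32.85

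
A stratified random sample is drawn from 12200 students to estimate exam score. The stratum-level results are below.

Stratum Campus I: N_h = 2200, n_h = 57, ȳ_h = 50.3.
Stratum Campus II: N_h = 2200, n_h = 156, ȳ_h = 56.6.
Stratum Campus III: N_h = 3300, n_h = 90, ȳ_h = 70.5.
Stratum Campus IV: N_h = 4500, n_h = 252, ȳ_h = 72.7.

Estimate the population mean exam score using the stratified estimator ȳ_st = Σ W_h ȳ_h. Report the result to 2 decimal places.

ȳ_st ≈ 65.16

N = Σ N_h = 12200. Stratum weights W_h = N_h/N.
ȳ_st = (2200·50.3 + 2200·56.6 + 3300·70.5 + 4500·72.7) / 12200 = 65.1623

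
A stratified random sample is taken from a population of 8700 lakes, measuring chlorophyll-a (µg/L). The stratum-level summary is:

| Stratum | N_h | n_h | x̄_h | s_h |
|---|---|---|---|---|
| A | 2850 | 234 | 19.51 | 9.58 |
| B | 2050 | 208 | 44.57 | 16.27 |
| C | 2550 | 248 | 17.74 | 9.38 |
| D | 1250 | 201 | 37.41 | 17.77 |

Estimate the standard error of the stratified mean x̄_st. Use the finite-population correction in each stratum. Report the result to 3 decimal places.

V̂(x̄_st) = Σ W_h² (1 − n_h/N_h) s_h²/n_h, with W_h = N_h/N and N = 8700:
  stratum A: (2850/8700)²·(1 − 234/2850)·9.58²/234 = 0.0386331
  stratum B: (2050/8700)²·(1 − 208/2050)·16.27²/208 = 0.0634917
  stratum C: (2550/8700)²·(1 − 248/2550)·9.38²/248 = 0.0275145
  stratum D: (1250/8700)²·(1 − 201/1250)·17.77²/201 = 0.0272161
V̂(x̄_st) = 0.156855
SE(x̄_st) = √0.156855 = 0.39605

SE(x̄_st) ≈ 0.396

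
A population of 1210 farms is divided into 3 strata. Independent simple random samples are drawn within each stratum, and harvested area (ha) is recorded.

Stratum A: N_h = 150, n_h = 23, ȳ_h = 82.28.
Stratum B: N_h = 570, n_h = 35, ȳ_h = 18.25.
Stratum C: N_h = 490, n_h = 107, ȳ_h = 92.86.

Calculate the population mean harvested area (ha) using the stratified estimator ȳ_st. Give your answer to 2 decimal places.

ȳ_st ≈ 56.40

N = Σ N_h = 1210. Stratum weights W_h = N_h/N.
ȳ_st = (150·82.28 + 570·18.25 + 490·92.86) / 1210 = 56.4016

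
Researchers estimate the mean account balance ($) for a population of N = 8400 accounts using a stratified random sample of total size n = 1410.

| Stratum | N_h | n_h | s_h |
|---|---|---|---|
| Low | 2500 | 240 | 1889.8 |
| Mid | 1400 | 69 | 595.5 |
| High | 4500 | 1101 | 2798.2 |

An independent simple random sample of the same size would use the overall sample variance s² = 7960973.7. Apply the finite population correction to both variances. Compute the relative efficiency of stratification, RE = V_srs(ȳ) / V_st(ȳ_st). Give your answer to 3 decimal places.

V̂(ȳ_st) = Σ W_h² (1 − n_h/N_h) s_h²/n_h, with W_h = N_h/N and N = 8400:
  stratum Low: (2500/8400)²·(1 − 240/2500)·1889.8²/240 = 1191.54
  stratum Mid: (1400/8400)²·(1 − 69/1400)·595.5²/69 = 135.726
  stratum High: (4500/8400)²·(1 − 1101/4500)·2798.2²/1101 = 1541.61
V_st = 2868.88
V_srs = (1 − 1410/8400)·7960973.7/1410 = 4698.35
Relative efficiency = V_srs / V_st = 4698.35/2868.88 = 1.6377

RE ≈ 1.638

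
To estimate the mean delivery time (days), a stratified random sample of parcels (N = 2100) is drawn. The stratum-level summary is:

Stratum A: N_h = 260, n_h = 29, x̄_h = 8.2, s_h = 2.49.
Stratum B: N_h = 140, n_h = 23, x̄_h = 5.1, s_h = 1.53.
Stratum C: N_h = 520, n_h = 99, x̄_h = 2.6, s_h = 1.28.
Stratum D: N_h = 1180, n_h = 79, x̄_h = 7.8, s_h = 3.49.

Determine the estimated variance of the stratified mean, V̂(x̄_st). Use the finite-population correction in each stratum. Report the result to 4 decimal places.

V̂(x̄_st) ≈ 0.0495

V̂(x̄_st) = Σ W_h² (1 − n_h/N_h) s_h²/n_h, with W_h = N_h/N and N = 2100:
  stratum A: (260/2100)²·(1 − 29/260)·2.49²/29 = 0.00291171
  stratum B: (140/2100)²·(1 − 23/140)·1.53²/23 = 0.000378034
  stratum C: (520/2100)²·(1 − 99/520)·1.28²/99 = 0.000821545
  stratum D: (1180/2100)²·(1 − 79/1180)·3.49²/79 = 0.0454208
V̂(x̄_st) = 0.0495321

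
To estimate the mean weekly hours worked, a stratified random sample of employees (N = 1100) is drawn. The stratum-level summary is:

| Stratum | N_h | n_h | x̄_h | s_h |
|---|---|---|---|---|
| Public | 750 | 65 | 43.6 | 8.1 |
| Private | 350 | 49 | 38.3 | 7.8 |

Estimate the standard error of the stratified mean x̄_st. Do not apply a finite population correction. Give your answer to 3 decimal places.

V̂(x̄_st) = Σ W_h² s_h²/n_h, with W_h = N_h/N and N = 1100:
  stratum Public: (750/1100)²·8.1²/65 = 0.469239
  stratum Private: (350/1100)²·7.8²/49 = 0.125702
V̂(x̄_st) = 0.594941
SE(x̄_st) = √0.594941 = 0.771324

SE(x̄_st) ≈ 0.771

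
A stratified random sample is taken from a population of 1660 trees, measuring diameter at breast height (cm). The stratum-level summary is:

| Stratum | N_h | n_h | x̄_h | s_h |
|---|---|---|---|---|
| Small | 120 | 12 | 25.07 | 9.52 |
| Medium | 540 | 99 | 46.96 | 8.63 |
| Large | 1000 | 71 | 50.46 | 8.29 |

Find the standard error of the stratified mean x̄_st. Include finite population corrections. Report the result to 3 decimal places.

V̂(x̄_st) = Σ W_h² (1 − n_h/N_h) s_h²/n_h, with W_h = N_h/N and N = 1660:
  stratum Small: (120/1660)²·(1 − 12/120)·9.52²/12 = 0.0355207
  stratum Medium: (540/1660)²·(1 − 99/540)·8.63²/99 = 0.0650134
  stratum Large: (1000/1660)²·(1 − 71/1000)·8.29²/71 = 0.326325
V̂(x̄_st) = 0.426859
SE(x̄_st) = √0.426859 = 0.653344

SE(x̄_st) ≈ 0.653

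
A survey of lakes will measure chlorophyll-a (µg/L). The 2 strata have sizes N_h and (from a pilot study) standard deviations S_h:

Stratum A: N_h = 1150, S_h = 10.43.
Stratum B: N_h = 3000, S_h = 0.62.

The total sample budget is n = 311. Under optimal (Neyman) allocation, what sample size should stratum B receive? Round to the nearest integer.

Neyman allocation: n_h = n · N_h S_h / Σ N_i S_i, with n = 311.
  stratum A: N_h·S_h = 1150·10.43 = 11994.50
  stratum B: N_h·S_h = 3000·0.62 = 1860.00
Σ N_h S_h = 13854.50
n for stratum B = 311·1860.00/13854.50 = 41.752 → 42

42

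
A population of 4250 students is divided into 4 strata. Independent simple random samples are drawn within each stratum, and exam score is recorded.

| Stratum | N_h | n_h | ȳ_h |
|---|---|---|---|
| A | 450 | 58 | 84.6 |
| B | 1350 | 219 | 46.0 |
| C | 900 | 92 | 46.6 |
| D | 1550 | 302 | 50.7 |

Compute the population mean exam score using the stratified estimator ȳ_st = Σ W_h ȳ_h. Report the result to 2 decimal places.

ȳ_st ≈ 51.93

N = Σ N_h = 4250. Stratum weights W_h = N_h/N.
ȳ_st = (450·84.6 + 1350·46.0 + 900·46.6 + 1550·50.7) / 4250 = 51.9282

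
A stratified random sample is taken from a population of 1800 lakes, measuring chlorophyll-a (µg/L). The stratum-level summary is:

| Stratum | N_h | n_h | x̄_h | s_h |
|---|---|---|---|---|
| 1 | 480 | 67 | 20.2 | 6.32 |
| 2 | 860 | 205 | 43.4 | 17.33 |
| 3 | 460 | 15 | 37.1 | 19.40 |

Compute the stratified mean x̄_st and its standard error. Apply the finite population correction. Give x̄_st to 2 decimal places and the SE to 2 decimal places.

x̄_st = Σ W_h x̄_h = (480·20.2 + 860·43.4 + 460·37.1)/1800 = 35.60333
V̂(x̄_st) = Σ W_h² (1 − n_h/N_h) s_h²/n_h, with W_h = N_h/N and N = 1800:
  stratum 1: (480/1800)²·(1 − 67/480)·6.32²/67 = 0.0364759
  stratum 2: (860/1800)²·(1 − 205/860)·17.33²/205 = 0.254705
  stratum 3: (460/1800)²·(1 − 15/460)·19.40²/15 = 1.5852
V̂(x̄_st) = 1.87638
SE(x̄_st) = √1.87638 = 1.36981

x̄_st ≈ 35.60, SE ≈ 1.37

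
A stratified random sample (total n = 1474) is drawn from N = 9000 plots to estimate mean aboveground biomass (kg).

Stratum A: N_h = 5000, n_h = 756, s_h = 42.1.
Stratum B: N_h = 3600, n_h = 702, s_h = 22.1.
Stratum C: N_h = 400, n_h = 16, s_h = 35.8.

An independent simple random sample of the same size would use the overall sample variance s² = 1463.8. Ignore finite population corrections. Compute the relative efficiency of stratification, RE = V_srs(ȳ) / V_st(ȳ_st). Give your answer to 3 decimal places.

V̂(ȳ_st) = Σ W_h² s_h²/n_h, with W_h = N_h/N and N = 9000:
  stratum A: (5000/9000)²·42.1²/756 = 0.723598
  stratum B: (3600/9000)²·22.1²/702 = 0.111319
  stratum C: (400/9000)²·35.8²/16 = 0.158227
V_st = 0.993144
V_srs = s²/n = 1463.8/1474 = 0.99308
Relative efficiency = V_srs / V_st = 0.99308/0.993144 = 0.9999

RE ≈ 1.000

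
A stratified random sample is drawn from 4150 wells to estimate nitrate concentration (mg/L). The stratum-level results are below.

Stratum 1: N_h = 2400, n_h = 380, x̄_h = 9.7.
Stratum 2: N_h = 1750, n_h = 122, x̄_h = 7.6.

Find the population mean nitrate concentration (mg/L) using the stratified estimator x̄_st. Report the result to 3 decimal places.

N = Σ N_h = 4150. Stratum weights W_h = N_h/N.
x̄_st = (2400·9.7 + 1750·7.6) / 4150 = 8.81446

x̄_st ≈ 8.814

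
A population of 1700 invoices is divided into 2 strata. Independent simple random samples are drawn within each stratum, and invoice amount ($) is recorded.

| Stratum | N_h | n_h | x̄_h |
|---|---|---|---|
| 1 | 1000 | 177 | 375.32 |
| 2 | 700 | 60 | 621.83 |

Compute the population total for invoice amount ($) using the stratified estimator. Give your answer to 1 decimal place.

τ̂_st = Σ N_h x̄_h = 1000·375.32 + 700·621.83 = 810601.0

τ̂_st ≈ 810601.0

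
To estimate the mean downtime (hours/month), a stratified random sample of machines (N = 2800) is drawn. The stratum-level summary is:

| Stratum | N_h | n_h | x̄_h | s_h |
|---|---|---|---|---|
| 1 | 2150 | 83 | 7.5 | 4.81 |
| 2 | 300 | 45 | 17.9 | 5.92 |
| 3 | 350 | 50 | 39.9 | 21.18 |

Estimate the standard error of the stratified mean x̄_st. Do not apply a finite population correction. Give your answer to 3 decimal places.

SE(x̄_st) ≈ 0.560

V̂(x̄_st) = Σ W_h² s_h²/n_h, with W_h = N_h/N and N = 2800:
  stratum 1: (2150/2800)²·4.81²/83 = 0.164351
  stratum 2: (300/2800)²·5.92²/45 = 0.00894041
  stratum 3: (350/2800)²·21.18²/50 = 0.140185
V̂(x̄_st) = 0.313477
SE(x̄_st) = √0.313477 = 0.55989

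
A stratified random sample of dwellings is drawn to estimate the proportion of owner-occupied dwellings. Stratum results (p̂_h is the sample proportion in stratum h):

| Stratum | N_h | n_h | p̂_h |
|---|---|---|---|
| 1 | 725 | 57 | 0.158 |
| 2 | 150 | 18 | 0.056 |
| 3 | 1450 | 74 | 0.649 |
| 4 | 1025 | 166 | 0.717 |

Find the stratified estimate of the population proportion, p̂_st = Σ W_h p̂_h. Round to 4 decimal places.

N = 3350; stratum weights W_h = N_h/N.
p̂_st = Σ W_h p̂_h = (725·0.158 + 150·0.056 + 1450·0.649 + 1025·0.717)/3350 = 0.53699

p̂_st ≈ 0.5370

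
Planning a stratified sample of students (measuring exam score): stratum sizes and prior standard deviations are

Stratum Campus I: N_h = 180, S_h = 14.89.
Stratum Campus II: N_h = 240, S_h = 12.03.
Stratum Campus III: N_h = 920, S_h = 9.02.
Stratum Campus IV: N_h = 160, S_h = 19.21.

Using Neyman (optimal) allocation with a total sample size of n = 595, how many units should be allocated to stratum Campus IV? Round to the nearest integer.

Neyman allocation: n_h = n · N_h S_h / Σ N_i S_i, with n = 595.
  stratum Campus I: N_h·S_h = 180·14.89 = 2680.20
  stratum Campus II: N_h·S_h = 240·12.03 = 2887.20
  stratum Campus III: N_h·S_h = 920·9.02 = 8298.40
  stratum Campus IV: N_h·S_h = 160·19.21 = 3073.60
Σ N_h S_h = 16939.40
n for stratum Campus IV = 595·3073.60/16939.40 = 107.961 → 108

108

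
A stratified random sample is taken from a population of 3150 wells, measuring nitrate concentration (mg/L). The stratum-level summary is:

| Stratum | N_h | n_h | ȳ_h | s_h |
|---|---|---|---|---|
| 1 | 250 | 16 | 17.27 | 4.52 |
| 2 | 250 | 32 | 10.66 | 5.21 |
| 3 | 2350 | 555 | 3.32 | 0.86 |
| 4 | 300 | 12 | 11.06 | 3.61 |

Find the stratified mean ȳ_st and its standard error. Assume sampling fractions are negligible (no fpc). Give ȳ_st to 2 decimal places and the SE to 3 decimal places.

ȳ_st ≈ 5.75, SE ≈ 0.155

ȳ_st = Σ W_h ȳ_h = (250·17.27 + 250·10.66 + 2350·3.32 + 300·11.06)/3150 = 5.74683
V̂(ȳ_st) = Σ W_h² s_h²/n_h, with W_h = N_h/N and N = 3150:
  stratum 1: (250/3150)²·4.52²/16 = 0.00804296
  stratum 2: (250/3150)²·5.21²/32 = 0.00534299
  stratum 3: (2350/3150)²·0.86²/555 = 0.000741683
  stratum 4: (300/3150)²·3.61²/12 = 0.00985042
V̂(ȳ_st) = 0.023978
SE(ȳ_st) = √0.023978 = 0.154848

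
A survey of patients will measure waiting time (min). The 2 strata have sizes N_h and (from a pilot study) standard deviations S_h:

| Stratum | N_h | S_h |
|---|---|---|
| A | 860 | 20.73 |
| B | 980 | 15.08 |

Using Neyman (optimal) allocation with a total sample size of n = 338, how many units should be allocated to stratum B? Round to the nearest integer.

153

Neyman allocation: n_h = n · N_h S_h / Σ N_i S_i, with n = 338.
  stratum A: N_h·S_h = 860·20.73 = 17827.80
  stratum B: N_h·S_h = 980·15.08 = 14778.40
Σ N_h S_h = 32606.20
n for stratum B = 338·14778.40/32606.20 = 153.195 → 153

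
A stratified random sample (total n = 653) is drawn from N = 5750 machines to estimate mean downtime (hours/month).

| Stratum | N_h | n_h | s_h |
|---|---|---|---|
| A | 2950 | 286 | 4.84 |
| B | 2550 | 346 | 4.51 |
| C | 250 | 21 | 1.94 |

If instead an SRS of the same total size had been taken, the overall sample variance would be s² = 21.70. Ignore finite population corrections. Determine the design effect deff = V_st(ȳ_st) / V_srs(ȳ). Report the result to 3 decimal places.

V̂(ȳ_st) = Σ W_h² s_h²/n_h, with W_h = N_h/N and N = 5750:
  stratum A: (2950/5750)²·4.84²/286 = 0.0215592
  stratum B: (2550/5750)²·4.51²/346 = 0.0115617
  stratum C: (250/5750)²·1.94²/21 = 0.000338788
V_st = 0.0334597
V_srs = s²/n = 21.70/653 = 0.0332312
deff = V_st / V_srs = 0.0334597/0.0332312 = 1.0069

deff ≈ 1.007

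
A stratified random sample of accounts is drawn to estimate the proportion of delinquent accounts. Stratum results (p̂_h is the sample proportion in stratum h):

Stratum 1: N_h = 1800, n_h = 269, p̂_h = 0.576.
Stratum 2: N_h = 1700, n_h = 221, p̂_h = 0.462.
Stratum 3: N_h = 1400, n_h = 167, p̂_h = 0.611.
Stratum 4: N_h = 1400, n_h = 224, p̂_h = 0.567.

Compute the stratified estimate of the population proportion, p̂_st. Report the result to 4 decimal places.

p̂_st ≈ 0.5510

N = 6300; stratum weights W_h = N_h/N.
p̂_st = Σ W_h p̂_h = (1800·0.576 + 1700·0.462 + 1400·0.611 + 1400·0.567)/6300 = 0.55102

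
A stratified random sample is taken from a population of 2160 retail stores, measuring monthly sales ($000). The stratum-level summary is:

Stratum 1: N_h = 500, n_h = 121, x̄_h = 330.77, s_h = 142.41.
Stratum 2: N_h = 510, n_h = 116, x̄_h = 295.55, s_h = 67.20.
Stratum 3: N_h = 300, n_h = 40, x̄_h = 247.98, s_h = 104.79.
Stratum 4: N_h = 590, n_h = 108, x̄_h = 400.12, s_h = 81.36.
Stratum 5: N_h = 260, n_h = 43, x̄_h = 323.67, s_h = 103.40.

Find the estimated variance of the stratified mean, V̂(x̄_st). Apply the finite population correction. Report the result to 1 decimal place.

V̂(x̄_st) ≈ 19.8

V̂(x̄_st) = Σ W_h² (1 − n_h/N_h) s_h²/n_h, with W_h = N_h/N and N = 2160:
  stratum 1: (500/2160)²·(1 − 121/500)·142.41²/121 = 6.80765
  stratum 2: (510/2160)²·(1 − 116/510)·67.20²/116 = 1.67664
  stratum 3: (300/2160)²·(1 − 40/300)·104.79²/40 = 4.58951
  stratum 4: (590/2160)²·(1 − 108/590)·81.36²/108 = 3.73585
  stratum 5: (260/2160)²·(1 − 43/260)·103.40²/43 = 3.00676
V̂(x̄_st) = 19.8164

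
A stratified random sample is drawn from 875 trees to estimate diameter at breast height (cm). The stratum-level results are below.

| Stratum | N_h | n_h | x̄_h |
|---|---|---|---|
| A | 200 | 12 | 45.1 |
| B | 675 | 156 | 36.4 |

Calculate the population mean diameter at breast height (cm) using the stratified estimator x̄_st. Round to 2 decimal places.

N = Σ N_h = 875. Stratum weights W_h = N_h/N.
x̄_st = (200·45.1 + 675·36.4) / 875 = 38.3886

x̄_st ≈ 38.39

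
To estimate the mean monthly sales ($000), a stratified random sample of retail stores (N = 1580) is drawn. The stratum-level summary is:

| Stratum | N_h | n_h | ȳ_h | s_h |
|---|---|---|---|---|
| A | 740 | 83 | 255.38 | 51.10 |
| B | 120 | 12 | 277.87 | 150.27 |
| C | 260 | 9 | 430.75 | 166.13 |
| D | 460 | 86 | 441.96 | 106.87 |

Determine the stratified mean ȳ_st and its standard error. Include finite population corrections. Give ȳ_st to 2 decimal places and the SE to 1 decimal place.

ȳ_st ≈ 340.27, SE ≈ 10.3

ȳ_st = Σ W_h ȳ_h = (740·255.38 + 120·277.87 + 260·430.75 + 460·441.96)/1580 = 340.26722
V̂(ȳ_st) = Σ W_h² (1 − n_h/N_h) s_h²/n_h, with W_h = N_h/N and N = 1580:
  stratum A: (740/1580)²·(1 − 83/740)·51.10²/83 = 6.12698
  stratum B: (120/1580)²·(1 − 12/120)·150.27²/12 = 9.76909
  stratum C: (260/1580)²·(1 − 9/260)·166.13²/9 = 80.1653
  stratum D: (460/1580)²·(1 − 86/460)·106.87²/86 = 9.15226
V̂(ȳ_st) = 105.214
SE(ȳ_st) = √105.214 = 10.2574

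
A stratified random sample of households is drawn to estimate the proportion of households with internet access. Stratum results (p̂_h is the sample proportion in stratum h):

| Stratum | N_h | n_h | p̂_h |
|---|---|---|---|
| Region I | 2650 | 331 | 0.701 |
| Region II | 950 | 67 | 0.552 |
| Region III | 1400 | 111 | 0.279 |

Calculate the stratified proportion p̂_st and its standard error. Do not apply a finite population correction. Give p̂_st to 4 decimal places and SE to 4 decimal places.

p̂_st ≈ 0.5545, SE ≈ 0.0214

N = 5000; stratum weights W_h = N_h/N.
p̂_st = Σ W_h p̂_h = (2650·0.701 + 950·0.552 + 1400·0.279)/5000 = 0.55453
V̂(p̂_st) = Σ W_h² p̂_h(1−p̂_h)/(n_h−1):
  stratum Region I: (2650/5000)²·0.701·0.299/330 = 0.000178413
  stratum Region II: (950/5000)²·0.552·0.448/66 = 0.000135263
  stratum Region III: (1400/5000)²·0.279·0.721/110 = 0.000143372
V̂(p̂_st) = 0.000457048; SE = √V̂ = 0.0213787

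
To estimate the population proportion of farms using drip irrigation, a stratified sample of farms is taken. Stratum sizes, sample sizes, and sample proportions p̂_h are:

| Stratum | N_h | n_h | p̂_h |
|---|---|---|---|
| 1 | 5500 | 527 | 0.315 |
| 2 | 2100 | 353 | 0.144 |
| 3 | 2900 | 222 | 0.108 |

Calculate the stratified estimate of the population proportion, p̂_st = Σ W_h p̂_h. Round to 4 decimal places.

p̂_st ≈ 0.2236

N = 10500; stratum weights W_h = N_h/N.
p̂_st = Σ W_h p̂_h = (5500·0.315 + 2100·0.144 + 2900·0.108)/10500 = 0.22363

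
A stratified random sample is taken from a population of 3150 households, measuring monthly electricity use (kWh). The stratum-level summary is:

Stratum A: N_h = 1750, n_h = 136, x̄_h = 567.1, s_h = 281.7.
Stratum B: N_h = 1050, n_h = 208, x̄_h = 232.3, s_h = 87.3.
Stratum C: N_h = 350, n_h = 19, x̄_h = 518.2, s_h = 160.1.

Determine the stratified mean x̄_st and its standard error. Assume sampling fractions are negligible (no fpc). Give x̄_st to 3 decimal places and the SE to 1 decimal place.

x̄_st = Σ W_h x̄_h = (1750·567.1 + 1050·232.3 + 350·518.2)/3150 = 450.06667
V̂(x̄_st) = Σ W_h² s_h²/n_h, with W_h = N_h/N and N = 3150:
  stratum A: (1750/3150)²·281.7²/136 = 180.09
  stratum B: (1050/3150)²·87.3²/208 = 4.0712
  stratum C: (350/3150)²·160.1²/19 = 16.655
V̂(x̄_st) = 200.816
SE(x̄_st) = √200.816 = 14.171

x̄_st ≈ 450.067, SE ≈ 14.2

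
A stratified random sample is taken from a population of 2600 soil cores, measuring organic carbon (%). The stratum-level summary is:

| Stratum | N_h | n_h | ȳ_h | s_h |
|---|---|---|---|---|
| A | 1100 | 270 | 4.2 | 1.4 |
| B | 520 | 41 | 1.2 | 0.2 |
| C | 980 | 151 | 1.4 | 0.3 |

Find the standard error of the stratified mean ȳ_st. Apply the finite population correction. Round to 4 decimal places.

SE(ȳ_st) ≈ 0.0330

V̂(ȳ_st) = Σ W_h² (1 − n_h/N_h) s_h²/n_h, with W_h = N_h/N and N = 2600:
  stratum A: (1100/2600)²·(1 − 270/1100)·1.4²/270 = 0.00098043
  stratum B: (520/2600)²·(1 − 41/520)·0.2²/41 = 3.59475e-05
  stratum C: (980/2600)²·(1 − 151/980)·0.3²/151 = 7.16307e-05
V̂(ȳ_st) = 0.00108801
SE(ȳ_st) = √0.00108801 = 0.032985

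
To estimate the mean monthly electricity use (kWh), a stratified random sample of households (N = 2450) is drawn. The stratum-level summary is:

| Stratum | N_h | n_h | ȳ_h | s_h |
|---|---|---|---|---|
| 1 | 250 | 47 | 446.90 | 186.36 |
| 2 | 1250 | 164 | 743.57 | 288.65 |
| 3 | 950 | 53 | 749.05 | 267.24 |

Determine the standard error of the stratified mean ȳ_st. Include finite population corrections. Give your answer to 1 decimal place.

V̂(ȳ_st) = Σ W_h² (1 − n_h/N_h) s_h²/n_h, with W_h = N_h/N and N = 2450:
  stratum 1: (250/2450)²·(1 − 47/250)·186.36²/47 = 6.24757
  stratum 2: (1250/2450)²·(1 − 164/1250)·288.65²/164 = 114.897
  stratum 3: (950/2450)²·(1 − 53/950)·267.24²/53 = 191.298
V̂(ȳ_st) = 312.442
SE(ȳ_st) = √312.442 = 17.676

SE(ȳ_st) ≈ 17.7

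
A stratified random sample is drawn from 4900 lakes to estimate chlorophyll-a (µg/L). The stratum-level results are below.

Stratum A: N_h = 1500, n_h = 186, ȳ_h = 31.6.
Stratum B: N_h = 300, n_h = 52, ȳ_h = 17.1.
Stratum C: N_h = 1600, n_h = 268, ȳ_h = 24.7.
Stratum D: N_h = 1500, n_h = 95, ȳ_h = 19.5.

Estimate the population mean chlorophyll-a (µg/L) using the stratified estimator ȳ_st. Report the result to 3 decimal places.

ȳ_st ≈ 24.755

N = Σ N_h = 4900. Stratum weights W_h = N_h/N.
ȳ_st = (1500·31.6 + 300·17.1 + 1600·24.7 + 1500·19.5) / 4900 = 24.75510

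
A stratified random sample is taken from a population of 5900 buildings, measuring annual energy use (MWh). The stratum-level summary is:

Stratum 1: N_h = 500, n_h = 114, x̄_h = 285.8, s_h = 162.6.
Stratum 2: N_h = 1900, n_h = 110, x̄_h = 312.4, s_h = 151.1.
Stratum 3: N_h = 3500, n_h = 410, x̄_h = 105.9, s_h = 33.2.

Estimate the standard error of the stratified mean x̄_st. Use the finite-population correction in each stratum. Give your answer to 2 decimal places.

V̂(x̄_st) = Σ W_h² (1 − n_h/N_h) s_h²/n_h, with W_h = N_h/N and N = 5900:
  stratum 1: (500/5900)²·(1 − 114/500)·162.6²/114 = 1.28585
  stratum 2: (1900/5900)²·(1 − 110/1900)·151.1²/110 = 20.2786
  stratum 3: (3500/5900)²·(1 − 410/3500)·33.2²/410 = 0.835247
V̂(x̄_st) = 22.3997
SE(x̄_st) = √22.3997 = 4.73284

SE(x̄_st) ≈ 4.73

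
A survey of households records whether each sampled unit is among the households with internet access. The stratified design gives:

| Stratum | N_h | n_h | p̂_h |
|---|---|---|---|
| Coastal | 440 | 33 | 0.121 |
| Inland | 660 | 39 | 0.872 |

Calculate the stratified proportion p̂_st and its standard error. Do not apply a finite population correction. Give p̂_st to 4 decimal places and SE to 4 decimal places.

p̂_st ≈ 0.5716, SE ≈ 0.0399

N = 1100; stratum weights W_h = N_h/N.
p̂_st = Σ W_h p̂_h = (440·0.121 + 660·0.872)/1100 = 0.57160
V̂(p̂_st) = Σ W_h² p̂_h(1−p̂_h)/(n_h−1):
  stratum Coastal: (440/1100)²·0.121·0.879/32 = 0.000531795
  stratum Inland: (660/1100)²·0.872·0.128/38 = 0.00105741
V̂(p̂_st) = 0.00158921; SE = √V̂ = 0.0398649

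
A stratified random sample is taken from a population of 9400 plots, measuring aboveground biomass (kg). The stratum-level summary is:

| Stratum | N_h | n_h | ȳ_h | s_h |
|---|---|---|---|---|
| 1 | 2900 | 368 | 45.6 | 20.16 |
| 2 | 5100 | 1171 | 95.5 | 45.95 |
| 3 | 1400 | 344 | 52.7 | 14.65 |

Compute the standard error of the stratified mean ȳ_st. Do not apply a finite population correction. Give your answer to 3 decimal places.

SE(ȳ_st) ≈ 0.806

V̂(ȳ_st) = Σ W_h² s_h²/n_h, with W_h = N_h/N and N = 9400:
  stratum 1: (2900/9400)²·20.16²/368 = 0.105117
  stratum 2: (5100/9400)²·45.95²/1171 = 0.530761
  stratum 3: (1400/9400)²·14.65²/344 = 0.0138394
V̂(ȳ_st) = 0.649717
SE(ȳ_st) = √0.649717 = 0.80605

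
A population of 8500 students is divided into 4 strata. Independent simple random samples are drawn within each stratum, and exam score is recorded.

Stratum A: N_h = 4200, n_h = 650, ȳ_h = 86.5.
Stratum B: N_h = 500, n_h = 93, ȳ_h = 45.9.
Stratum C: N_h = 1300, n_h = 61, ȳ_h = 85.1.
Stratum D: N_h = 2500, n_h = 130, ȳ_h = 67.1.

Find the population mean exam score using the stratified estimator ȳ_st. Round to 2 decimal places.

ȳ_st ≈ 78.19

N = Σ N_h = 8500. Stratum weights W_h = N_h/N.
ȳ_st = (4200·86.5 + 500·45.9 + 1300·85.1 + 2500·67.1) / 8500 = 78.1918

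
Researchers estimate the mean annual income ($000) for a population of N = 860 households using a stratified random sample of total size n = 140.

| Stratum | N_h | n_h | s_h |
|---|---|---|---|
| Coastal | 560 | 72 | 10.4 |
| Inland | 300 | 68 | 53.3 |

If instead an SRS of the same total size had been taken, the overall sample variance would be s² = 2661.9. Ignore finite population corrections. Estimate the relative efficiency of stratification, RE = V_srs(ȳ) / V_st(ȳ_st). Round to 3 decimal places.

V̂(ȳ_st) = Σ W_h² s_h²/n_h, with W_h = N_h/N and N = 860:
  stratum Coastal: (560/860)²·10.4²/72 = 0.636962
  stratum Inland: (300/860)²·53.3²/68 = 5.08383
V_st = 5.72079
V_srs = s²/n = 2661.9/140 = 19.0136
Relative efficiency = V_srs / V_st = 19.0136/5.72079 = 3.3236

RE ≈ 3.324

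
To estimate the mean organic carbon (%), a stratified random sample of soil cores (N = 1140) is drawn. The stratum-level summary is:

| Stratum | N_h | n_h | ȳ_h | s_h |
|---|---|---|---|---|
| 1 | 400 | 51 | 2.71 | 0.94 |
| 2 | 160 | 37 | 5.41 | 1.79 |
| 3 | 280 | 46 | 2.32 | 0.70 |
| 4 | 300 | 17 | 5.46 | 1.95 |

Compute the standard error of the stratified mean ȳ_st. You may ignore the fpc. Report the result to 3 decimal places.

SE(ȳ_st) ≈ 0.141

V̂(ȳ_st) = Σ W_h² s_h²/n_h, with W_h = N_h/N and N = 1140:
  stratum 1: (400/1140)²·0.94²/51 = 0.00213302
  stratum 2: (160/1140)²·1.79²/37 = 0.00170583
  stratum 3: (280/1140)²·0.70²/46 = 0.000642606
  stratum 4: (300/1140)²·1.95²/17 = 0.0154901
V̂(ȳ_st) = 0.0199715
SE(ȳ_st) = √0.0199715 = 0.141321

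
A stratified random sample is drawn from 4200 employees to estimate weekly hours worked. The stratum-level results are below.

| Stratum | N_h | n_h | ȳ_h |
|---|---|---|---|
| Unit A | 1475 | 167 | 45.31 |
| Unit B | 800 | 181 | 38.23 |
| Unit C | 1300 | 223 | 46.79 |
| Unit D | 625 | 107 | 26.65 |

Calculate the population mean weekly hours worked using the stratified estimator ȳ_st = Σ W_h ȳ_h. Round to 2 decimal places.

N = Σ N_h = 4200. Stratum weights W_h = N_h/N.
ȳ_st = (1475·45.31 + 800·38.23 + 1300·46.79 + 625·26.65) / 4200 = 41.6427

ȳ_st ≈ 41.64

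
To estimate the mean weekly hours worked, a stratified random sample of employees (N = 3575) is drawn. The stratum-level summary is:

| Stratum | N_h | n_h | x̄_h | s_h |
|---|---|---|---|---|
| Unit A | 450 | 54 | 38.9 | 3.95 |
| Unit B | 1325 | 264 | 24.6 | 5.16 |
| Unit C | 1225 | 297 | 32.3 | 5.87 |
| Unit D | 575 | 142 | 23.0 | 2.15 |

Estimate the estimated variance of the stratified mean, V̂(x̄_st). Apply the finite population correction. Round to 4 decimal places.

V̂(x̄_st) ≈ 0.0261

V̂(x̄_st) = Σ W_h² (1 − n_h/N_h) s_h²/n_h, with W_h = N_h/N and N = 3575:
  stratum Unit A: (450/3575)²·(1 − 54/450)·3.95²/54 = 0.00402862
  stratum Unit B: (1325/3575)²·(1 − 264/1325)·5.16²/264 = 0.0110937
  stratum Unit C: (1225/3575)²·(1 − 297/1225)·5.87²/297 = 0.0103193
  stratum Unit D: (575/3575)²·(1 − 142/575)·2.15²/142 = 0.00063415
V̂(x̄_st) = 0.0260758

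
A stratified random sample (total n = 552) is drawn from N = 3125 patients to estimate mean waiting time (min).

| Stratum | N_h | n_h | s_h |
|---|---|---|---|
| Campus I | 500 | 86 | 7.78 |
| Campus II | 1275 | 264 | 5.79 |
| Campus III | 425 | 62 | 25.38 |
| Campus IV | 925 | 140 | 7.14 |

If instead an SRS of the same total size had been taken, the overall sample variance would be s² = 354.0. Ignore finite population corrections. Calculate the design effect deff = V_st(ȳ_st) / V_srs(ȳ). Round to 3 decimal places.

V̂(ȳ_st) = Σ W_h² s_h²/n_h, with W_h = N_h/N and N = 3125:
  stratum Campus I: (500/3125)²·7.78²/86 = 0.0180178
  stratum Campus II: (1275/3125)²·5.79²/264 = 0.0211385
  stratum Campus III: (425/3125)²·25.38²/62 = 0.192163
  stratum Campus IV: (925/3125)²·7.14²/140 = 0.0319045
V_st = 0.263224
V_srs = s²/n = 354.0/552 = 0.641304
deff = V_st / V_srs = 0.263224/0.641304 = 0.4105

deff ≈ 0.410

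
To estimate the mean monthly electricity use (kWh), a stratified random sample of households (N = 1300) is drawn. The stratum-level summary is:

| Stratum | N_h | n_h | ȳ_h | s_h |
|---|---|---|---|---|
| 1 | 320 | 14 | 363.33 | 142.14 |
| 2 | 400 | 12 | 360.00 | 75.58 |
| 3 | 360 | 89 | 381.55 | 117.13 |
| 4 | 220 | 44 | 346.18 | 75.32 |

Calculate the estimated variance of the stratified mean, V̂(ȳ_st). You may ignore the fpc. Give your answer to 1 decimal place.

V̂(ȳ_st) ≈ 148.0

V̂(ȳ_st) = Σ W_h² s_h²/n_h, with W_h = N_h/N and N = 1300:
  stratum 1: (320/1300)²·142.14²/14 = 87.4415
  stratum 2: (400/1300)²·75.58²/12 = 45.0677
  stratum 3: (360/1300)²·117.13²/89 = 11.8213
  stratum 4: (220/1300)²·75.32²/44 = 3.69255
V̂(ȳ_st) = 148.023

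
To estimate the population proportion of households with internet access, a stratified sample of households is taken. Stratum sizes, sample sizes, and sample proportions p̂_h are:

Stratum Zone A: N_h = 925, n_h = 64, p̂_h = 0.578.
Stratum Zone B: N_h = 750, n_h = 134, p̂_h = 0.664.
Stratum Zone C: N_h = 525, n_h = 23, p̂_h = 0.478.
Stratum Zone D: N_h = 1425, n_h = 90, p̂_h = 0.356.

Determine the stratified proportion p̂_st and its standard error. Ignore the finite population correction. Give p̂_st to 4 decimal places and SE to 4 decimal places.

N = 3625; stratum weights W_h = N_h/N.
p̂_st = Σ W_h p̂_h = (925·0.578 + 750·0.664 + 525·0.478 + 1425·0.356)/3625 = 0.49404
V̂(p̂_st) = Σ W_h² p̂_h(1−p̂_h)/(n_h−1):
  stratum Zone A: (925/3625)²·0.578·0.422/63 = 0.000252097
  stratum Zone B: (750/3625)²·0.664·0.336/133 = 7.18062e-05
  stratum Zone C: (525/3625)²·0.478·0.522/22 = 0.000237891
  stratum Zone D: (1425/3625)²·0.356·0.644/89 = 0.00039807
V̂(p̂_st) = 0.000959864; SE = √V̂ = 0.0309817

p̂_st ≈ 0.4940, SE ≈ 0.0310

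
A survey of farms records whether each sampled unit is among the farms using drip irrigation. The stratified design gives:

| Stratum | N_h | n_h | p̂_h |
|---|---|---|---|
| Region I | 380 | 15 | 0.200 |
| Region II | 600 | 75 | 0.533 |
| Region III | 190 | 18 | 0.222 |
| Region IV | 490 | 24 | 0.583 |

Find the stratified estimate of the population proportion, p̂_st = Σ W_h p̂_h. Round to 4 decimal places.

N = 1660; stratum weights W_h = N_h/N.
p̂_st = Σ W_h p̂_h = (380·0.200 + 600·0.533 + 190·0.222 + 490·0.583)/1660 = 0.43593

p̂_st ≈ 0.4359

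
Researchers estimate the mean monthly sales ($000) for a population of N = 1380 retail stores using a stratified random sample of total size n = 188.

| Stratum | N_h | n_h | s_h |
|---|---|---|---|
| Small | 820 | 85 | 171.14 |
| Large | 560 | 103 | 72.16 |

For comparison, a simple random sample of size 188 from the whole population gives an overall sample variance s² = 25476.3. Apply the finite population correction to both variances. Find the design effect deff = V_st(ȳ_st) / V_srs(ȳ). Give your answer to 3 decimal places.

V̂(ȳ_st) = Σ W_h² (1 − n_h/N_h) s_h²/n_h, with W_h = N_h/N and N = 1380:
  stratum Small: (820/1380)²·(1 − 85/820)·171.14²/85 = 109.05
  stratum Large: (560/1380)²·(1 − 103/560)·72.16²/103 = 6.79363
V_st = 115.844
V_srs = (1 − 188/1380)·25476.3/188 = 117.051
deff = V_st / V_srs = 115.844/117.051 = 0.9897

deff ≈ 0.990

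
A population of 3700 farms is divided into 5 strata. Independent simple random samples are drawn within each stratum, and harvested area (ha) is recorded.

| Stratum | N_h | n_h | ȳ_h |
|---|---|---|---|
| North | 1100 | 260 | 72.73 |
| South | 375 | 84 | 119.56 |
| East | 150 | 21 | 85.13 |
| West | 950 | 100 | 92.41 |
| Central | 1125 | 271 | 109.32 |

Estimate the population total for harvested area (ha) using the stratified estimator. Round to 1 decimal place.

τ̂_st ≈ 348382.0

τ̂_st = Σ N_h ȳ_h = 1100·72.73 + 375·119.56 + 150·85.13 + 950·92.41 + 1125·109.32 = 348382.0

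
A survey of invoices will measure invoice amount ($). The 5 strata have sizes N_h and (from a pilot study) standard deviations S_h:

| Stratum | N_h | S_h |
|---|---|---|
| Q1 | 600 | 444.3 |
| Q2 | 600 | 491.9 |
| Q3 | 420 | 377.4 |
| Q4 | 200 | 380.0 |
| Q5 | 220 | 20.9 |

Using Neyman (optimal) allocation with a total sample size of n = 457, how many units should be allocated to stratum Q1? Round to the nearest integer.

152

Neyman allocation: n_h = n · N_h S_h / Σ N_i S_i, with n = 457.
  stratum Q1: N_h·S_h = 600·444.3 = 266580.00
  stratum Q2: N_h·S_h = 600·491.9 = 295140.00
  stratum Q3: N_h·S_h = 420·377.4 = 158508.00
  stratum Q4: N_h·S_h = 200·380.0 = 76000.00
  stratum Q5: N_h·S_h = 220·20.9 = 4598.00
Σ N_h S_h = 800826.00
n for stratum Q1 = 457·266580.00/800826.00 = 152.127 → 152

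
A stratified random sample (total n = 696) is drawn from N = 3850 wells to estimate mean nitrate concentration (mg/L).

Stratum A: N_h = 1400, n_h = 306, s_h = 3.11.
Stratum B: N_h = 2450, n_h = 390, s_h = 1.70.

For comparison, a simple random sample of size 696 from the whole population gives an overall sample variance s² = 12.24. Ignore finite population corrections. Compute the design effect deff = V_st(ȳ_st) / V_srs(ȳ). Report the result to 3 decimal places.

V̂(ȳ_st) = Σ W_h² s_h²/n_h, with W_h = N_h/N and N = 3850:
  stratum A: (1400/3850)²·3.11²/306 = 0.00417959
  stratum B: (2450/3850)²·1.70²/390 = 0.00300085
V_st = 0.00718044
V_srs = s²/n = 12.24/696 = 0.0175862
deff = V_st / V_srs = 0.00718044/0.0175862 = 0.4083

deff ≈ 0.408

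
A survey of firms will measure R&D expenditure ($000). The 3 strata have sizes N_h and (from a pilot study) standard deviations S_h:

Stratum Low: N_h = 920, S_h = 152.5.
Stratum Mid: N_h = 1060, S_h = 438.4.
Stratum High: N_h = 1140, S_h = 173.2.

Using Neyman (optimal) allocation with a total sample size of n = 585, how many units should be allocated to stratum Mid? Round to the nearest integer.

Neyman allocation: n_h = n · N_h S_h / Σ N_i S_i, with n = 585.
  stratum Low: N_h·S_h = 920·152.5 = 140300.00
  stratum Mid: N_h·S_h = 1060·438.4 = 464704.00
  stratum High: N_h·S_h = 1140·173.2 = 197448.00
Σ N_h S_h = 802452.00
n for stratum Mid = 585·464704.00/802452.00 = 338.776 → 339

339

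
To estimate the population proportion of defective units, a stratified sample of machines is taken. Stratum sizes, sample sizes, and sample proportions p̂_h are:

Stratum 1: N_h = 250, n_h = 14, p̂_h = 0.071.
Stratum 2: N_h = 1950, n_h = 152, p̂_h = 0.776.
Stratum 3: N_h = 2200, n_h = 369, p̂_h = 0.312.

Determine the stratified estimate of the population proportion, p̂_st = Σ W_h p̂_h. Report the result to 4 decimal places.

N = 4400; stratum weights W_h = N_h/N.
p̂_st = Σ W_h p̂_h = (250·0.071 + 1950·0.776 + 2200·0.312)/4400 = 0.50394

p̂_st ≈ 0.5039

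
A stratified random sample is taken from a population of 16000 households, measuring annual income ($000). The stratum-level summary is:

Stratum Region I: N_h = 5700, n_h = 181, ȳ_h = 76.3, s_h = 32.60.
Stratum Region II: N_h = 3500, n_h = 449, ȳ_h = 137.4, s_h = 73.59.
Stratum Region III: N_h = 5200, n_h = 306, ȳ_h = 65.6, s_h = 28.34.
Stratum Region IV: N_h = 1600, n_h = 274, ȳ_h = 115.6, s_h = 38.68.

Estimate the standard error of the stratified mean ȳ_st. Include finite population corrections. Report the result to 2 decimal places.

SE(ȳ_st) ≈ 1.24

V̂(ȳ_st) = Σ W_h² (1 − n_h/N_h) s_h²/n_h, with W_h = N_h/N and N = 16000:
  stratum Region I: (5700/16000)²·(1 − 181/5700)·32.60²/181 = 0.721526
  stratum Region II: (3500/16000)²·(1 − 449/3500)·73.59²/449 = 0.503108
  stratum Region III: (5200/16000)²·(1 − 306/5200)·28.34²/306 = 0.260919
  stratum Region IV: (1600/16000)²·(1 − 274/1600)·38.68²/274 = 0.0452528
V̂(ȳ_st) = 1.53081
SE(ȳ_st) = √1.53081 = 1.23726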